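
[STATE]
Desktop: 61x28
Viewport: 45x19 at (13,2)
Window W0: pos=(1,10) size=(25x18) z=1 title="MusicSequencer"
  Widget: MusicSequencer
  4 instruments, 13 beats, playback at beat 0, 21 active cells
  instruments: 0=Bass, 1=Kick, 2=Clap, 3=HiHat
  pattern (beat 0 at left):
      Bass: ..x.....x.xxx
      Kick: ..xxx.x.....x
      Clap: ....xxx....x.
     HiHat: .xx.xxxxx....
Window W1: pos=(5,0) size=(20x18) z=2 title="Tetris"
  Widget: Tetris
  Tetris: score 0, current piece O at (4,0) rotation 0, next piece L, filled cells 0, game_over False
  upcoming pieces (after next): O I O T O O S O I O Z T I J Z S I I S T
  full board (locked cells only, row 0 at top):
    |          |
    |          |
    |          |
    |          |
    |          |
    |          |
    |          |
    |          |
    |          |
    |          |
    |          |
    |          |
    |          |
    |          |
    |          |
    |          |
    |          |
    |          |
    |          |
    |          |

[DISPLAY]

───────────┨                                 
           ┃                                 
           ┃                                 
           ┃                                 
           ┃                                 
           ┃                                 
           ┃                                 
           ┃                                 
           ┃┓                                
           ┃┃                                
           ┃┨                                
           ┃┃                                
           ┃┃                                
           ┃┃                                
           ┃┃                                
━━━━━━━━━━━┛┃                                
            ┃                                
            ┃                                
            ┃                                


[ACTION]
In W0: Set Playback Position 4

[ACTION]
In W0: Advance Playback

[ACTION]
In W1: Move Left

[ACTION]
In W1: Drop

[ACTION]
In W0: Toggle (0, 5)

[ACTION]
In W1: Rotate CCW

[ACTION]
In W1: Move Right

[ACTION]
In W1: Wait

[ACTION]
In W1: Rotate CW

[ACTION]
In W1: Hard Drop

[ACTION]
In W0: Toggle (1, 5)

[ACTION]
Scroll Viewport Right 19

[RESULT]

────────┨                                    
        ┃                                    
        ┃                                    
        ┃                                    
        ┃                                    
        ┃                                    
        ┃                                    
        ┃                                    
        ┃┓                                   
        ┃┃                                   
        ┃┨                                   
        ┃┃                                   
        ┃┃                                   
        ┃┃                                   
        ┃┃                                   
━━━━━━━━┛┃                                   
         ┃                                   
         ┃                                   
         ┃                                   


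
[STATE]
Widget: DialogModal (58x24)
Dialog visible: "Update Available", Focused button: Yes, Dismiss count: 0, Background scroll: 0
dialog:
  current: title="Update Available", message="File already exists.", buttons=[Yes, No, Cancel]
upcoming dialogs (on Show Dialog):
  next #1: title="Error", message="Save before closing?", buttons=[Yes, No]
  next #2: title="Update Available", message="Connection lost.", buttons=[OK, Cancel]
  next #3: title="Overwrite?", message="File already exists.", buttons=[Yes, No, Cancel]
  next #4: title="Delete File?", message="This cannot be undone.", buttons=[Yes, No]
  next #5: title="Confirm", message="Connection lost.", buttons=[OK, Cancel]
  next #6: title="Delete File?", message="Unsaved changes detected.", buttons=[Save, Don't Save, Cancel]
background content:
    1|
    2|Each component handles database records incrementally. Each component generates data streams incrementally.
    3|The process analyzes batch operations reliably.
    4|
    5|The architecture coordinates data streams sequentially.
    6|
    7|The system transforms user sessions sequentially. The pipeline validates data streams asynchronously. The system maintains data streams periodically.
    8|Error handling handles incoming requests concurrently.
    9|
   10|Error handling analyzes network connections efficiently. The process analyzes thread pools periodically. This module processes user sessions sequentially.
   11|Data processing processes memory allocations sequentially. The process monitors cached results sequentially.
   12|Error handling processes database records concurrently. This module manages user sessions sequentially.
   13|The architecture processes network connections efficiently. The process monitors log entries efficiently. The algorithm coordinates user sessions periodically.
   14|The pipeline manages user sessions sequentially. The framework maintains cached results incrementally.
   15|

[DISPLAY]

                                                          
Each component handles database records incrementally. Eac
The process analyzes batch operations reliably.           
                                                          
The architecture coordinates data streams sequentially.   
                                                          
The system transforms user sessions sequentially. The pipe
Error handling handles incoming requests concurrently.    
                                                          
Error handling an┌──────────────────────┐ns efficiently. T
Data processing p│   Update Available   │ons sequentially.
Error handling pr│ File already exists. │ concurrently. Th
The architecture │ [Yes]  No   Cancel   │tions efficiently
The pipeline mana└──────────────────────┘tially. The frame
                                                          
                                                          
                                                          
                                                          
                                                          
                                                          
                                                          
                                                          
                                                          
                                                          


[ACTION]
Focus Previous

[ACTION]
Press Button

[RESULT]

                                                          
Each component handles database records incrementally. Eac
The process analyzes batch operations reliably.           
                                                          
The architecture coordinates data streams sequentially.   
                                                          
The system transforms user sessions sequentially. The pipe
Error handling handles incoming requests concurrently.    
                                                          
Error handling analyzes network connections efficiently. T
Data processing processes memory allocations sequentially.
Error handling processes database records concurrently. Th
The architecture processes network connections efficiently
The pipeline manages user sessions sequentially. The frame
                                                          
                                                          
                                                          
                                                          
                                                          
                                                          
                                                          
                                                          
                                                          
                                                          


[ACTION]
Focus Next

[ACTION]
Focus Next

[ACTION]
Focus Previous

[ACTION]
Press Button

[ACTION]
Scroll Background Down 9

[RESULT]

Error handling analyzes network connections efficiently. T
Data processing processes memory allocations sequentially.
Error handling processes database records concurrently. Th
The architecture processes network connections efficiently
The pipeline manages user sessions sequentially. The frame
                                                          
                                                          
                                                          
                                                          
                                                          
                                                          
                                                          
                                                          
                                                          
                                                          
                                                          
                                                          
                                                          
                                                          
                                                          
                                                          
                                                          
                                                          
                                                          


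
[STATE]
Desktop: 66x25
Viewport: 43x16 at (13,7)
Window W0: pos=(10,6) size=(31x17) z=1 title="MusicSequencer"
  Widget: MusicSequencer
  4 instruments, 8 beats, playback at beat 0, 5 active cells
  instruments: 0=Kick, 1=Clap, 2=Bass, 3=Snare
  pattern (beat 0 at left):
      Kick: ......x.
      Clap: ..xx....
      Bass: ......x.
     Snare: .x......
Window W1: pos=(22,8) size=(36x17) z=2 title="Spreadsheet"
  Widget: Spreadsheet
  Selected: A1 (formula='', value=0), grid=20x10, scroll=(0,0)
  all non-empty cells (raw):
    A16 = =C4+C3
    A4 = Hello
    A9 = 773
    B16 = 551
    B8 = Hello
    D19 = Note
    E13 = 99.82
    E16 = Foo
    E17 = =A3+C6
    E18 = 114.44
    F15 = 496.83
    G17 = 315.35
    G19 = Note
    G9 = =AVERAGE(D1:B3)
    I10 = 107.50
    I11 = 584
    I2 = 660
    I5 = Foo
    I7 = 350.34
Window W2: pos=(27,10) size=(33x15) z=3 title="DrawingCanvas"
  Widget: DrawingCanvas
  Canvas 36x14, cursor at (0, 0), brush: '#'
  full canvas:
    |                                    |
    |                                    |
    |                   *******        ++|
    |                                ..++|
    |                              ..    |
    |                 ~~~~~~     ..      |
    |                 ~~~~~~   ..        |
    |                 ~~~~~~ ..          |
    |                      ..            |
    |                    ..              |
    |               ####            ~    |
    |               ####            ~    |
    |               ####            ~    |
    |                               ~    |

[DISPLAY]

usicSequencer              ┃               
─────────┏━━━━━━━━━━━━━━━━━━━━━━━━━━━━━━━━━
    ▼1234┃ Spreadsheet                     
Kick·····┠────┏━━━━━━━━━━━━━━━━━━━━━━━━━━━━
Clap··██·┃A1: ┃ DrawingCanvas              
Bass·····┃    ┠────────────────────────────
nare·█···┃----┃+                           
         ┃  1 ┃                            
         ┃  2 ┃                   *******  
         ┃  3 ┃                            
         ┃  4 ┃                            
         ┃  5 ┃                 ~~~~~~     
         ┃  6 ┃                 ~~~~~~   ..
         ┃  7 ┃                 ~~~~~~ ..  
         ┃  8 ┃                      ..    
━━━━━━━━━┃  9 ┃                    ..      


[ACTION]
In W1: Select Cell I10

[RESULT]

usicSequencer              ┃               
─────────┏━━━━━━━━━━━━━━━━━━━━━━━━━━━━━━━━━
    ▼1234┃ Spreadsheet                     
Kick·····┠────┏━━━━━━━━━━━━━━━━━━━━━━━━━━━━
Clap··██·┃I10:┃ DrawingCanvas              
Bass·····┃    ┠────────────────────────────
nare·█···┃----┃+                           
         ┃  1 ┃                            
         ┃  2 ┃                   *******  
         ┃  3 ┃                            
         ┃  4 ┃                            
         ┃  5 ┃                 ~~~~~~     
         ┃  6 ┃                 ~~~~~~   ..
         ┃  7 ┃                 ~~~~~~ ..  
         ┃  8 ┃                      ..    
━━━━━━━━━┃  9 ┃                    ..      


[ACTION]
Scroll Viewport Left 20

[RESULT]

          ┃ MusicSequencer              ┃  
          ┠───────────┏━━━━━━━━━━━━━━━━━━━━
          ┃      ▼1234┃ Spreadsheet        
          ┃  Kick·····┠────┏━━━━━━━━━━━━━━━
          ┃  Clap··██·┃I10:┃ DrawingCanvas 
          ┃  Bass·····┃    ┠───────────────
          ┃ Snare·█···┃----┃+              
          ┃           ┃  1 ┃               
          ┃           ┃  2 ┃               
          ┃           ┃  3 ┃               
          ┃           ┃  4 ┃               
          ┃           ┃  5 ┃               
          ┃           ┃  6 ┃               
          ┃           ┃  7 ┃               
          ┃           ┃  8 ┃               
          ┗━━━━━━━━━━━┃  9 ┃               


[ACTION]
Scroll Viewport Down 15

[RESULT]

          ┃      ▼1234┃ Spreadsheet        
          ┃  Kick·····┠────┏━━━━━━━━━━━━━━━
          ┃  Clap··██·┃I10:┃ DrawingCanvas 
          ┃  Bass·····┃    ┠───────────────
          ┃ Snare·█···┃----┃+              
          ┃           ┃  1 ┃               
          ┃           ┃  2 ┃               
          ┃           ┃  3 ┃               
          ┃           ┃  4 ┃               
          ┃           ┃  5 ┃               
          ┃           ┃  6 ┃               
          ┃           ┃  7 ┃               
          ┃           ┃  8 ┃               
          ┗━━━━━━━━━━━┃  9 ┃               
                      ┃ 10 ┃               
                      ┗━━━━┗━━━━━━━━━━━━━━━


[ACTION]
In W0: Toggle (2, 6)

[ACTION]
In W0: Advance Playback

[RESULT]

          ┃      0▼234┃ Spreadsheet        
          ┃  Kick·····┠────┏━━━━━━━━━━━━━━━
          ┃  Clap··██·┃I10:┃ DrawingCanvas 
          ┃  Bass·····┃    ┠───────────────
          ┃ Snare·█···┃----┃+              
          ┃           ┃  1 ┃               
          ┃           ┃  2 ┃               
          ┃           ┃  3 ┃               
          ┃           ┃  4 ┃               
          ┃           ┃  5 ┃               
          ┃           ┃  6 ┃               
          ┃           ┃  7 ┃               
          ┃           ┃  8 ┃               
          ┗━━━━━━━━━━━┃  9 ┃               
                      ┃ 10 ┃               
                      ┗━━━━┗━━━━━━━━━━━━━━━


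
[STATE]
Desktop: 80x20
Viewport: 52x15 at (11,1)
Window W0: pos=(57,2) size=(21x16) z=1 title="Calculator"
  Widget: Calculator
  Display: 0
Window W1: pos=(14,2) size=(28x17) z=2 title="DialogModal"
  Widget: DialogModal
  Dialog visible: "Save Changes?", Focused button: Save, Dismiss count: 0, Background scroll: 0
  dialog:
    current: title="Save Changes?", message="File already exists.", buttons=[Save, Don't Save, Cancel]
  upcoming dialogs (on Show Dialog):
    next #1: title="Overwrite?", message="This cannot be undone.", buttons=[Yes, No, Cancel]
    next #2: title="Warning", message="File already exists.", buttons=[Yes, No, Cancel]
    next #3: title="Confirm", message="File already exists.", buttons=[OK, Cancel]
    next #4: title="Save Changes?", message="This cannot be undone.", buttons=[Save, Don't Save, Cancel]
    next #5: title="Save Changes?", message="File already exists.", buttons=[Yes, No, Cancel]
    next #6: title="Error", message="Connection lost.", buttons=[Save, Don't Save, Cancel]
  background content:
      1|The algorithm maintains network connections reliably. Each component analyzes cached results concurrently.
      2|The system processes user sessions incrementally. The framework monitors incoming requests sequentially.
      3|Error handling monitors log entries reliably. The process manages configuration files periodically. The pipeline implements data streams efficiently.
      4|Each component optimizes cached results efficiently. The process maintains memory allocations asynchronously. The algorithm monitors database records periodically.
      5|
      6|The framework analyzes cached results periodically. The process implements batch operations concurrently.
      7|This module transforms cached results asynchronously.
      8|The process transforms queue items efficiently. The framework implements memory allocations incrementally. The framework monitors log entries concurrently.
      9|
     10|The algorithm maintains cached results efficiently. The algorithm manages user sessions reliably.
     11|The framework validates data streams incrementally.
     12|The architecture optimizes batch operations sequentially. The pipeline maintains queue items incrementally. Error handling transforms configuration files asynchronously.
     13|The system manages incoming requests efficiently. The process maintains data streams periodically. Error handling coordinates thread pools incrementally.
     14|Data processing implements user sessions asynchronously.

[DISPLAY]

                                                    
   ┏━━━━━━━━━━━━━━━━━━━━━━━━━━┓               ┏━━━━━
   ┃ DialogModal              ┃               ┃ Calc
   ┠──────────────────────────┨               ┠─────
   ┃The algorithm maintains ne┃               ┃     
   ┃The system processes user ┃               ┃┌───┬
   ┃Error handling monitors lo┃               ┃│ 7 │
   ┃Each component optimizes c┃               ┃├───┼
   ┃  ┌────────────────────┐  ┃               ┃│ 4 │
   ┃Th│   Save Changes?    │ac┃               ┃├───┼
   ┃Th│File already exists.│ac┃               ┃│ 1 │
   ┃Th│[Save]  Don't Save  │ue┃               ┃├───┼
   ┃  └────────────────────┘  ┃               ┃│ 0 │
   ┃The algorithm maintains ca┃               ┃├───┼
   ┃The framework validates da┃               ┃│ C │


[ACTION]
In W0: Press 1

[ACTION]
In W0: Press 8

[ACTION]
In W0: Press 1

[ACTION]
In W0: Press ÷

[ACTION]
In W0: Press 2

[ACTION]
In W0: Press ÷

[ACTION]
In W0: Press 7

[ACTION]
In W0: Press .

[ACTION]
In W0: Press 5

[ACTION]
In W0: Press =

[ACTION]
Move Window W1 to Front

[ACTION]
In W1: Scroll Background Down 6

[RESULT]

                                                    
   ┏━━━━━━━━━━━━━━━━━━━━━━━━━━┓               ┏━━━━━
   ┃ DialogModal              ┃               ┃ Calc
   ┠──────────────────────────┨               ┠─────
   ┃This module transforms cac┃               ┃     
   ┃The process transforms que┃               ┃┌───┬
   ┃                          ┃               ┃│ 7 │
   ┃The algorithm maintains ca┃               ┃├───┼
   ┃Th┌────────────────────┐da┃               ┃│ 4 │
   ┃Th│   Save Changes?    │es┃               ┃├───┼
   ┃Th│File already exists.│in┃               ┃│ 1 │
   ┃Da│[Save]  Don't Save  │ts┃               ┃├───┼
   ┃  └────────────────────┘  ┃               ┃│ 0 │
   ┃                          ┃               ┃├───┼
   ┃                          ┃               ┃│ C │


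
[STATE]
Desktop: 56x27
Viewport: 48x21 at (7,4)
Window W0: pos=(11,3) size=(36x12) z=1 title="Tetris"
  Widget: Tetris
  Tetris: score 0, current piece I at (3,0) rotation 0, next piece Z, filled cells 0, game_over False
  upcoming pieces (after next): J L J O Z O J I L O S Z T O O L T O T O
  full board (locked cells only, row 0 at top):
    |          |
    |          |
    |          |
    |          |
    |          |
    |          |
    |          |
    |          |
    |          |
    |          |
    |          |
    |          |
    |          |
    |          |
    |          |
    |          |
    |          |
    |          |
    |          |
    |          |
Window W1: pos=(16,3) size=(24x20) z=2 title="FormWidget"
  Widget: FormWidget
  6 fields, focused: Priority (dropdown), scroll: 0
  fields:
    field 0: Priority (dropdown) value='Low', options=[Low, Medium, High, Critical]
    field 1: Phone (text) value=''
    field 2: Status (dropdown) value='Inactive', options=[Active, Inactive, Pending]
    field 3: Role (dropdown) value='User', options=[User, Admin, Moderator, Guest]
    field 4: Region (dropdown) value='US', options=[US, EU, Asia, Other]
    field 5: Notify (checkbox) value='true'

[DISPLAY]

    ┃ Tet┃ FormWidget           ┃      ┃        
    ┠────┠──────────────────────┨──────┨        
    ┃    ┃> Priority:   [Low  ▼]┃      ┃        
    ┃    ┃  Phone:      [      ]┃      ┃        
    ┃    ┃  Status:     [Inact▼]┃      ┃        
    ┃    ┃  Role:       [User ▼]┃      ┃        
    ┃    ┃  Region:     [US   ▼]┃      ┃        
    ┃    ┃  Notify:     [x]     ┃      ┃        
    ┃    ┃                      ┃      ┃        
    ┃    ┃                      ┃      ┃        
    ┗━━━━┃                      ┃━━━━━━┛        
         ┃                      ┃               
         ┃                      ┃               
         ┃                      ┃               
         ┃                      ┃               
         ┃                      ┃               
         ┃                      ┃               
         ┃                      ┃               
         ┗━━━━━━━━━━━━━━━━━━━━━━┛               
                                                
                                                


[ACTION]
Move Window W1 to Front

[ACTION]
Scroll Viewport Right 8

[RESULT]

   ┃ Tet┃ FormWidget           ┃      ┃         
   ┠────┠──────────────────────┨──────┨         
   ┃    ┃> Priority:   [Low  ▼]┃      ┃         
   ┃    ┃  Phone:      [      ]┃      ┃         
   ┃    ┃  Status:     [Inact▼]┃      ┃         
   ┃    ┃  Role:       [User ▼]┃      ┃         
   ┃    ┃  Region:     [US   ▼]┃      ┃         
   ┃    ┃  Notify:     [x]     ┃      ┃         
   ┃    ┃                      ┃      ┃         
   ┃    ┃                      ┃      ┃         
   ┗━━━━┃                      ┃━━━━━━┛         
        ┃                      ┃                
        ┃                      ┃                
        ┃                      ┃                
        ┃                      ┃                
        ┃                      ┃                
        ┃                      ┃                
        ┃                      ┃                
        ┗━━━━━━━━━━━━━━━━━━━━━━┛                
                                                
                                                


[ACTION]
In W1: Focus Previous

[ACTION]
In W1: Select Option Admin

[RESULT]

   ┃ Tet┃ FormWidget           ┃      ┃         
   ┠────┠──────────────────────┨──────┨         
   ┃    ┃  Priority:   [Low  ▼]┃      ┃         
   ┃    ┃  Phone:      [      ]┃      ┃         
   ┃    ┃  Status:     [Inact▼]┃      ┃         
   ┃    ┃  Role:       [User ▼]┃      ┃         
   ┃    ┃  Region:     [US   ▼]┃      ┃         
   ┃    ┃> Notify:     [x]     ┃      ┃         
   ┃    ┃                      ┃      ┃         
   ┃    ┃                      ┃      ┃         
   ┗━━━━┃                      ┃━━━━━━┛         
        ┃                      ┃                
        ┃                      ┃                
        ┃                      ┃                
        ┃                      ┃                
        ┃                      ┃                
        ┃                      ┃                
        ┃                      ┃                
        ┗━━━━━━━━━━━━━━━━━━━━━━┛                
                                                
                                                


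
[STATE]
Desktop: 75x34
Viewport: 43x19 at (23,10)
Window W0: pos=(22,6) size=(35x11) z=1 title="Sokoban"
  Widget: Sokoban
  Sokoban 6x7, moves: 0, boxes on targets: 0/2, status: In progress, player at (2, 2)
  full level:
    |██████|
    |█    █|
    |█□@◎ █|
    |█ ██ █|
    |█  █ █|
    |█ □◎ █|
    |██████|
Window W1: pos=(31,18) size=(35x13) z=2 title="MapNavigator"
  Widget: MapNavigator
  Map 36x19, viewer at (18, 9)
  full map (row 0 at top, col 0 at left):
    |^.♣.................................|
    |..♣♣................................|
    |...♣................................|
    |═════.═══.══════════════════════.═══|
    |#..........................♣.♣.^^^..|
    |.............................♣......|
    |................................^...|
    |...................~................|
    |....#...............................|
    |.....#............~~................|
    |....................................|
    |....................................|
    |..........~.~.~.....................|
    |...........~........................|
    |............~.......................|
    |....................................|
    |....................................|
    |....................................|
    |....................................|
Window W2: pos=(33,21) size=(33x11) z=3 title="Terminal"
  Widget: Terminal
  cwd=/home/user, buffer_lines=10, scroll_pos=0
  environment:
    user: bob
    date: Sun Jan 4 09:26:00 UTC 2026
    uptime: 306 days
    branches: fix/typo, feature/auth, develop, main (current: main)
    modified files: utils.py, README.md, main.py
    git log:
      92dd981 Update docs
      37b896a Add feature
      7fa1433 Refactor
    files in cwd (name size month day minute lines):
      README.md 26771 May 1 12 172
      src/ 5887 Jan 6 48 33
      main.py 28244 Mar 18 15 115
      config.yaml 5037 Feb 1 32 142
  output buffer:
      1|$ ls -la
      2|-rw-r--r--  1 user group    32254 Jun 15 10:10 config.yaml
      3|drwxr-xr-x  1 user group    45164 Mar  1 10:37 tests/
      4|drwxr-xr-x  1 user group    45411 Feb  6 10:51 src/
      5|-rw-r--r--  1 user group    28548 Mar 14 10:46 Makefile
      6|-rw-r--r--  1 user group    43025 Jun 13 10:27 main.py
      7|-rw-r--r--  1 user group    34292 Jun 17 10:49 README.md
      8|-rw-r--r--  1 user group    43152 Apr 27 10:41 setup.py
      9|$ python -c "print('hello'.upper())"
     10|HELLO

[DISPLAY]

█    █                           ┃         
█□@◎ █                           ┃         
█ ██ █                           ┃         
█  █ █                           ┃         
█ □◎ █                           ┃         
██████                           ┃         
━━━━━━━━━━━━━━━━━━━━━━━━━━━━━━━━━┛         
                                           
        ┏━━━━━━━━━━━━━━━━━━━━━━━━━━━━━━━━━┓
        ┃ MapNavigator                    ┃
        ┠─────────────────────────────────┨
        ┃.┏━━━━━━━━━━━━━━━━━━━━━━━━━━━━━━━┓
        ┃.┃ Terminal                      ┃
        ┃.┠───────────────────────────────┨
        ┃.┃$ ls -la                       ┃
        ┃.┃-rw-r--r--  1 user group    322┃
        ┃.┃drwxr-xr-x  1 user group    451┃
        ┃.┃drwxr-xr-x  1 user group    454┃
        ┃.┃-rw-r--r--  1 user group    285┃


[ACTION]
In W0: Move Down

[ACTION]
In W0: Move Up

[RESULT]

█ @  █                           ┃         
█□ ◎ █                           ┃         
█ ██ █                           ┃         
█  █ █                           ┃         
█ □◎ █                           ┃         
██████                           ┃         
━━━━━━━━━━━━━━━━━━━━━━━━━━━━━━━━━┛         
                                           
        ┏━━━━━━━━━━━━━━━━━━━━━━━━━━━━━━━━━┓
        ┃ MapNavigator                    ┃
        ┠─────────────────────────────────┨
        ┃.┏━━━━━━━━━━━━━━━━━━━━━━━━━━━━━━━┓
        ┃.┃ Terminal                      ┃
        ┃.┠───────────────────────────────┨
        ┃.┃$ ls -la                       ┃
        ┃.┃-rw-r--r--  1 user group    322┃
        ┃.┃drwxr-xr-x  1 user group    451┃
        ┃.┃drwxr-xr-x  1 user group    454┃
        ┃.┃-rw-r--r--  1 user group    285┃


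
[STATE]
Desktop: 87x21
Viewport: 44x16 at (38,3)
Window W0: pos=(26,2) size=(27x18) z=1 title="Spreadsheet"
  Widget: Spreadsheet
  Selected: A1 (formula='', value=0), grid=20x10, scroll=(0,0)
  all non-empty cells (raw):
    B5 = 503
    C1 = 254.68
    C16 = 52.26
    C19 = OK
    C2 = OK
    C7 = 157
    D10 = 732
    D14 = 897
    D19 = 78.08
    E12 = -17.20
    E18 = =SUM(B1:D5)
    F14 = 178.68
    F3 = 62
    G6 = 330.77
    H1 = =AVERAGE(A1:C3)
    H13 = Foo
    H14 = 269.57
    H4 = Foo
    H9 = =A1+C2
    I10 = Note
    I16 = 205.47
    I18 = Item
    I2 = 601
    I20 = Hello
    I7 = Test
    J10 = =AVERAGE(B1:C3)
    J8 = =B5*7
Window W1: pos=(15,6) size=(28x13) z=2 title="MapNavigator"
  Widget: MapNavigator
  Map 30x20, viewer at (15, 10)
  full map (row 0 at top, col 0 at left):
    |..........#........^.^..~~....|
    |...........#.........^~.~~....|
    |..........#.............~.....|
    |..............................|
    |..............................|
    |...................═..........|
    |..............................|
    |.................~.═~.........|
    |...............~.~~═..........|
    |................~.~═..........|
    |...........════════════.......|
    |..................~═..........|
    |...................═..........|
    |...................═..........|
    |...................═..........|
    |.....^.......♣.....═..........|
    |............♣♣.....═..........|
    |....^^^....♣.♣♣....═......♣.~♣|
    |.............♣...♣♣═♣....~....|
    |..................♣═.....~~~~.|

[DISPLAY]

t             ┃                             
──────────────┨                             
              ┃                             
━━━━┓       C ┃                             
    ┃---------┃                             
────┨   0  254┃                             
....┃   0OK   ┃                             
....┃   0     ┃                             
....┃   0     ┃                             
....┃ 503     ┃                             
....┃   0     ┃                             
....┃   0     ┃                             
....┃   0     ┃                             
....┃   0     ┃                             
....┃   0     ┃                             
━━━━┛   0     ┃                             


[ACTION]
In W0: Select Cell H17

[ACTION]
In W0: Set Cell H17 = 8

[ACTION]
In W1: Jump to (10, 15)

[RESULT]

t             ┃                             
──────────────┨                             
              ┃                             
━━━━┓       C ┃                             
    ┃---------┃                             
────┨   0  254┃                             
═...┃   0OK   ┃                             
═...┃   0     ┃                             
═...┃   0     ┃                             
═...┃ 503     ┃                             
═...┃   0     ┃                             
═...┃   0     ┃                             
═...┃   0     ┃                             
═♣..┃   0     ┃                             
═...┃   0     ┃                             
━━━━┛   0     ┃                             


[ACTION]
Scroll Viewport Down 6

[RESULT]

              ┃                             
━━━━┓       C ┃                             
    ┃---------┃                             
────┨   0  254┃                             
═...┃   0OK   ┃                             
═...┃   0     ┃                             
═...┃   0     ┃                             
═...┃ 503     ┃                             
═...┃   0     ┃                             
═...┃   0     ┃                             
═...┃   0     ┃                             
═♣..┃   0     ┃                             
═...┃   0     ┃                             
━━━━┛   0     ┃                             
━━━━━━━━━━━━━━┛                             
                                            


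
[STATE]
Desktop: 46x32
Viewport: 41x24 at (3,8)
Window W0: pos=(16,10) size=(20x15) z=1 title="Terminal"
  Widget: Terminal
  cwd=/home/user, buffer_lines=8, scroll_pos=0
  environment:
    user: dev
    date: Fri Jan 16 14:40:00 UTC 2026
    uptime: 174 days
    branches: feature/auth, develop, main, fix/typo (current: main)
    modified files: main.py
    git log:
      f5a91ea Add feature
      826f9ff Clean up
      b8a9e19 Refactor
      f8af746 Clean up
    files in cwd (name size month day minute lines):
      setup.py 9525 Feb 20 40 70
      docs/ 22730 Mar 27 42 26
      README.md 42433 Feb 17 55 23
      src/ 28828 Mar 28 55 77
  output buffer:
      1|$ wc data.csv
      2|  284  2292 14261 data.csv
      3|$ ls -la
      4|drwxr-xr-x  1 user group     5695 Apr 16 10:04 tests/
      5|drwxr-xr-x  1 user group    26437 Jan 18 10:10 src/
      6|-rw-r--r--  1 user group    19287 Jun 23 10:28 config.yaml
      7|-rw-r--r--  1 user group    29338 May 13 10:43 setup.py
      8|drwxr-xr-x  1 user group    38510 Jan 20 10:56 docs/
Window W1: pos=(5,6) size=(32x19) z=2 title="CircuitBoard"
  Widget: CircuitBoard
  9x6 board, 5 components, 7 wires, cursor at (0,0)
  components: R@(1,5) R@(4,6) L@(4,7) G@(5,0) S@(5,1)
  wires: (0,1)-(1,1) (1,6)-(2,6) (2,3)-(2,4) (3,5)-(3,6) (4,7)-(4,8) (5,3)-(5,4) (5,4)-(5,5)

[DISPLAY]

  ┠──────────────────────────────┨       
  ┃   0 1 2 3 4 5 6 7 8          ┃       
  ┃0  [.]  ·                     ┃       
  ┃        │                     ┃       
  ┃1       ·               R   · ┃       
  ┃                            │ ┃       
  ┃2               · ─ ·       · ┃       
  ┃                              ┃       
  ┃3                       · ─ · ┃       
  ┃                              ┃       
  ┃4                           R ┃       
  ┃                              ┃       
  ┃5   G   S       · ─ · ─ ·     ┃       
  ┃Cursor: (0,0)                 ┃       
  ┃                              ┃       
  ┃                              ┃       
  ┗━━━━━━━━━━━━━━━━━━━━━━━━━━━━━━┛       
                                         
                                         
                                         
                                         
                                         
                                         
                                         


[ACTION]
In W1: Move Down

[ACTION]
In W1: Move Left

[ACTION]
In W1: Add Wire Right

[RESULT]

  ┠──────────────────────────────┨       
  ┃   0 1 2 3 4 5 6 7 8          ┃       
  ┃0       ·                     ┃       
  ┃        │                     ┃       
  ┃1  [.]─ ·               R   · ┃       
  ┃                            │ ┃       
  ┃2               · ─ ·       · ┃       
  ┃                              ┃       
  ┃3                       · ─ · ┃       
  ┃                              ┃       
  ┃4                           R ┃       
  ┃                              ┃       
  ┃5   G   S       · ─ · ─ ·     ┃       
  ┃Cursor: (1,0)                 ┃       
  ┃                              ┃       
  ┃                              ┃       
  ┗━━━━━━━━━━━━━━━━━━━━━━━━━━━━━━┛       
                                         
                                         
                                         
                                         
                                         
                                         
                                         


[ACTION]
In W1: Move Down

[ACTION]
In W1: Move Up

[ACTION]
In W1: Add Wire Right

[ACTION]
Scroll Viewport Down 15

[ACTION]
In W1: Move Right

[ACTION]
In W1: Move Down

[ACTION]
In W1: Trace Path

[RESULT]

  ┠──────────────────────────────┨       
  ┃   0 1 2 3 4 5 6 7 8          ┃       
  ┃0       ·                     ┃       
  ┃        │                     ┃       
  ┃1   · ─ ·               R   · ┃       
  ┃                            │ ┃       
  ┃2      [.]      · ─ ·       · ┃       
  ┃                              ┃       
  ┃3                       · ─ · ┃       
  ┃                              ┃       
  ┃4                           R ┃       
  ┃                              ┃       
  ┃5   G   S       · ─ · ─ ·     ┃       
  ┃Cursor: (2,1)  Trace: No conne┃       
  ┃                              ┃       
  ┃                              ┃       
  ┗━━━━━━━━━━━━━━━━━━━━━━━━━━━━━━┛       
                                         
                                         
                                         
                                         
                                         
                                         
                                         
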